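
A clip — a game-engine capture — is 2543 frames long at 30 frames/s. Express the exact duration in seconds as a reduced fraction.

Running time = 2543 ÷ (30) = 2543 × 1/30 = 2543/30 s.

2543/30 seconds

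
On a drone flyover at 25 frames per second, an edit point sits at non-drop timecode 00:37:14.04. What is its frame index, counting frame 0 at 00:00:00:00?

frame 55854

Total seconds to the label: (0 × 3600 + 37 × 60 + 14) = 2234.
Frame index = 2234 × 25 + 4 = 55854.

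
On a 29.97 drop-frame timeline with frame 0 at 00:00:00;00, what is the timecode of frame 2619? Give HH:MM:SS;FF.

Ten DF minutes hold 17982 frames, so frame 2619 lies in block 0 (frames 0–17981) with 2619 frames into that block.
The block's first minute is 1800 frames and the rest 1798 each; 2619 frames reaches minute 1, so 0 × 18 + 1 × 2 = 2 labels have been skipped so far.
Adding those back, label number 2619 + 2 = 2621 at 30 labels/s is 87 s + 11 f = 0 h 1 min 27 s frame 11, i.e. 00:01:27;11.

00:01:27;11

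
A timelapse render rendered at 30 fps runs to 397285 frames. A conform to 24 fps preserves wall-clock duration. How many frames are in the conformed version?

317828 frames

Target frames = source frames × (target rate / source rate) = 397285 × (24)/(30) = 397285 × 4/5 = 317828.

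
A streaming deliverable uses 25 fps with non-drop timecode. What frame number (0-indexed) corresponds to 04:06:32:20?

369820

Total seconds to the label: (4 × 3600 + 6 × 60 + 32) = 14792.
Frame index = 14792 × 25 + 20 = 369820.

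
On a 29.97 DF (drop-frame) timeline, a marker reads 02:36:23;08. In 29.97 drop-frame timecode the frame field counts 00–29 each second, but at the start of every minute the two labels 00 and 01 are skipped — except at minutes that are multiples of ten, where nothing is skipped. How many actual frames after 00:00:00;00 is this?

Complete 10-minute blocks: 15, each 17982 frames → 269730.
Remaining 6 whole minutes in the current block: 1800 + 5 × 1798 = 10790 frames.
Within the current minute: 23 × 30 + 8 − 2 = 696 (labels ;00/;01 skipped at this minute). Total = 269730 + 10790 + 696 = 281216.

281216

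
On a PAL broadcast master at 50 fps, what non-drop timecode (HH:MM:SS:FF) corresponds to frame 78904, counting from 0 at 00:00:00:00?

00:26:18:04

78904 ÷ 50 = 1578 full seconds, remainder 4 frames.
1578 s = 0 h 26 min 18 s.
Timecode: 00:26:18:04.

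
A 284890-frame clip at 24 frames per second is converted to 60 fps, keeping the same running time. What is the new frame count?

712225 frames

Target frames = source frames × (target rate / source rate) = 284890 × (60)/(24) = 284890 × 5/2 = 712225.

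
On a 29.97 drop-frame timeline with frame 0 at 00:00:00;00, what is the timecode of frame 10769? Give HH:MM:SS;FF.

00:05:59;09

Ten DF minutes hold 17982 frames, so frame 10769 lies in block 0 (frames 0–17981) with 10769 frames into that block.
The block's first minute is 1800 frames and the rest 1798 each; 10769 frames reaches minute 5, so 0 × 18 + 5 × 2 = 10 labels have been skipped so far.
Adding those back, label number 10769 + 10 = 10779 at 30 labels/s is 359 s + 9 f = 0 h 5 min 59 s frame 9, i.e. 00:05:59;09.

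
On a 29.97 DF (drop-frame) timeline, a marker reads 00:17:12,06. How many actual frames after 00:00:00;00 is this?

As if non-drop at 30 labels/s: (0 × 3600 + 17 × 60 + 12) × 30 + 6 = 30966.
Minute boundaries passed: 17; those not divisible by 10: 17 − 1 = 16; dropped labels = 2 × 16 = 32.
Actual frame index = 30966 − 32 = 30934.

30934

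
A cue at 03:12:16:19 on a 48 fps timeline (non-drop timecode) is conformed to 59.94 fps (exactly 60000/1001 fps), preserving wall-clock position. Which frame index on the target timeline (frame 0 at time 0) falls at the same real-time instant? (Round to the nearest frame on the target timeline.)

Source frame index: (3×3600 + 12×60 + 16) × 48 + 19 = 553747.
Real time: 553747 / (48) = 553747/48 s.
Target frame: (553747/48) × (60000/1001) = 692183750/1001 ≈ 691492.258 → 691492.

frame 691492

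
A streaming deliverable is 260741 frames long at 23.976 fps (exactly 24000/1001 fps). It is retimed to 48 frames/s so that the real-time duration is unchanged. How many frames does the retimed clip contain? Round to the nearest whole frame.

Frames at target rate = 260741 × (48) / (24000/1001) = 261001741/500 ≈ 522003.482.
Nearest whole frame: 522003.

522003 frames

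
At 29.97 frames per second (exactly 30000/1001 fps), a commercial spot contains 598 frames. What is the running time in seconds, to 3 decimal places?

Running time = 598 × 1001/30000 = 299299/15000 s ≈ 19.953 s.

19.953 seconds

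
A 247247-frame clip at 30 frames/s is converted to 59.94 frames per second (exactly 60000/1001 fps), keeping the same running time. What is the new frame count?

Target frames = source frames × (target rate / source rate) = 247247 × (60000/1001)/(30) = 247247 × 2000/1001 = 494000.

494000 frames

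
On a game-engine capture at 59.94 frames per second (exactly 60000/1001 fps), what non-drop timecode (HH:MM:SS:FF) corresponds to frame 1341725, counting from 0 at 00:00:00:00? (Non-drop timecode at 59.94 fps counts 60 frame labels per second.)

1341725 ÷ 60 = 22362 full seconds, remainder 5 frames.
22362 s = 6 h 12 min 42 s.
Timecode: 06:12:42:05.

06:12:42:05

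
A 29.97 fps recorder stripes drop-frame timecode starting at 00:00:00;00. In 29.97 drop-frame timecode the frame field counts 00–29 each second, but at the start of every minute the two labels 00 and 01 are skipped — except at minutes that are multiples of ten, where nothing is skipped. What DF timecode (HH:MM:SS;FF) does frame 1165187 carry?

Ten DF minutes hold 17982 frames, so frame 1165187 lies in block 64 (frames 1150848–1168829) with 14339 frames into that block.
The block's first minute is 1800 frames and the rest 1798 each; 14339 frames reaches minute 7, so 64 × 18 + 7 × 2 = 1166 labels have been skipped so far.
Adding those back, label number 1165187 + 1166 = 1166353 at 30 labels/s is 38878 s + 13 f = 10 h 47 min 58 s frame 13, i.e. 10:47:58;13.

10:47:58;13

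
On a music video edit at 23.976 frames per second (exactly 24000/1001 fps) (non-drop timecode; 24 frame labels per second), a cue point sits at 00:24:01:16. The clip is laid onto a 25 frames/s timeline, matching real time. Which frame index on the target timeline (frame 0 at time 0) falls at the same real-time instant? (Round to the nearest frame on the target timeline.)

Source frame index: (0×3600 + 24×60 + 1) × 24 + 16 = 34600.
Real time: 34600 / (24000/1001) = 173173/120 s.
Target frame: (173173/120) × (25) = 865865/24 ≈ 36077.708 → 36078.

frame 36078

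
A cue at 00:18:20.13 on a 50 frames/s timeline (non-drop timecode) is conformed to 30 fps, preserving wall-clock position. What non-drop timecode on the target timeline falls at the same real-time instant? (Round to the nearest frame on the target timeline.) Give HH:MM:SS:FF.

00:18:20:08

Source frame index: (0×3600 + 18×60 + 20) × 50 + 13 = 55013.
Real time: 55013 / (50) = 55013/50 s.
Target frame: (55013/50) × (30) = 165039/5 ≈ 33007.800 → 33008.
At 30 labels/s: frame 33008 → 00:18:20:08.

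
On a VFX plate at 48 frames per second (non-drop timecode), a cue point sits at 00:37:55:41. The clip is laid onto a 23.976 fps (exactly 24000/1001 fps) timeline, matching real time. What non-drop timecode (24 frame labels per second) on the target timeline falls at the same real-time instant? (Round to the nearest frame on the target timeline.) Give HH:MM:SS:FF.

00:37:53:14

Source frame index: (0×3600 + 37×60 + 55) × 48 + 41 = 109241.
Real time: 109241 / (48) = 109241/48 s.
Target frame: (109241/48) × (24000/1001) = 4965500/91 ≈ 54565.934 → 54566.
At 24 labels/s: frame 54566 → 00:37:53:14.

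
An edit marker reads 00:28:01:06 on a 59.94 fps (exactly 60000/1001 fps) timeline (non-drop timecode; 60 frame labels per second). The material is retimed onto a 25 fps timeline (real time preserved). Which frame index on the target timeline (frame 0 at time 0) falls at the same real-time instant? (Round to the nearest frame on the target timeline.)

Source frame index: (0×3600 + 28×60 + 1) × 60 + 6 = 100866.
Real time: 100866 / (60000/1001) = 16827811/10000 s.
Target frame: (16827811/10000) × (25) = 16827811/400 ≈ 42069.527 → 42070.

frame 42070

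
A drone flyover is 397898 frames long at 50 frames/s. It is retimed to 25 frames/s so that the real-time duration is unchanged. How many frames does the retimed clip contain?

198949 frames

Target frames = source frames × (target rate / source rate) = 397898 × (25)/(50) = 397898 × 1/2 = 198949.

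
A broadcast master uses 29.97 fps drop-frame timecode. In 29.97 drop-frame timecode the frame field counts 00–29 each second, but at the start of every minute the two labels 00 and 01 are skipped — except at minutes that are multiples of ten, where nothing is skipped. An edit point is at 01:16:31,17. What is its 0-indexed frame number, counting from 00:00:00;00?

As if non-drop at 30 labels/s: (1 × 3600 + 16 × 60 + 31) × 30 + 17 = 137747.
Minute boundaries passed: 76; those not divisible by 10: 76 − 7 = 69; dropped labels = 2 × 69 = 138.
Actual frame index = 137747 − 138 = 137609.

137609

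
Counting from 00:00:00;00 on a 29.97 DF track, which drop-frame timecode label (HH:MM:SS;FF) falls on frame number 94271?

Each 10-minute DF block holds 10 × 60 × 30 − 9 × 2 = 17982 frames. 94271 ÷ 17982 → 5 full blocks, remainder 4361.
Within the partial block the first minute is 1800 frames and each further minute 1798, so 2 further minute boundaries passed. Total skipped labels = 18 × 5 + 2 × 2 = 94.
Non-drop label index = 94271 + 94 = 94365; at 30 labels/s that is 00:52:25:15, i.e. DF 00:52:25;15.

00:52:25;15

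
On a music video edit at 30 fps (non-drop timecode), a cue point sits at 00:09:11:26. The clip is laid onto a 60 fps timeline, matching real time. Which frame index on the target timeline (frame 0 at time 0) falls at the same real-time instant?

frame 33112

Source frame index: (0×3600 + 9×60 + 11) × 30 + 26 = 16556.
Real time: 16556 / (30) = 8278/15 s.
Target frame: (8278/15) × (60) = 33112.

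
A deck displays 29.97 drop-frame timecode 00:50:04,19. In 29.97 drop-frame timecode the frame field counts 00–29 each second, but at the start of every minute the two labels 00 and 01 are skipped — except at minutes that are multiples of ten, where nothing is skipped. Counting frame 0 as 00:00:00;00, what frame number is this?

As if non-drop at 30 labels/s: (0 × 3600 + 50 × 60 + 4) × 30 + 19 = 90139.
Minute boundaries passed: 50; those not divisible by 10: 50 − 5 = 45; dropped labels = 2 × 45 = 90.
Actual frame index = 90139 − 90 = 90049.

90049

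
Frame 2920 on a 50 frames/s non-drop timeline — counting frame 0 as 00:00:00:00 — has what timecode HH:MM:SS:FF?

00:00:58:20

2920 ÷ 50 = 58 full seconds, remainder 20 frames.
58 s = 0 h 0 min 58 s.
Timecode: 00:00:58:20.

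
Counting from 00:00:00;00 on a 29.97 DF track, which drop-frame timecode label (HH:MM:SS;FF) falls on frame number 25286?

00:14:03;22

Each 10-minute DF block holds 10 × 60 × 30 − 9 × 2 = 17982 frames. 25286 ÷ 17982 → 1 full block, remainder 7304.
Within the partial block the first minute is 1800 frames and each further minute 1798, so 4 further minute boundaries passed. Total skipped labels = 18 × 1 + 2 × 4 = 26.
Non-drop label index = 25286 + 26 = 25312; at 30 labels/s that is 00:14:03:22, i.e. DF 00:14:03;22.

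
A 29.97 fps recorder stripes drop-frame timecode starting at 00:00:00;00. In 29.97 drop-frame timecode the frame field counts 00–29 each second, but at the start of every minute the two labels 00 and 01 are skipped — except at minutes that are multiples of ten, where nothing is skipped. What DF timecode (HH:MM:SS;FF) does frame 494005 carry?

04:34:43;09

Ten DF minutes hold 17982 frames, so frame 494005 lies in block 27 (frames 485514–503495) with 8491 frames into that block.
The block's first minute is 1800 frames and the rest 1798 each; 8491 frames reaches minute 4, so 27 × 18 + 4 × 2 = 494 labels have been skipped so far.
Adding those back, label number 494005 + 494 = 494499 at 30 labels/s is 16483 s + 9 f = 4 h 34 min 43 s frame 9, i.e. 04:34:43;09.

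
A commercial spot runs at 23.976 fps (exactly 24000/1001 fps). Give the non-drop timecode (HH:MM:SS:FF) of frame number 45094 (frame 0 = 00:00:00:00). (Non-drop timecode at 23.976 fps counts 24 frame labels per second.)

00:31:18:22

45094 ÷ 24 = 1878 full seconds, remainder 22 frames.
1878 s = 0 h 31 min 18 s.
Timecode: 00:31:18:22.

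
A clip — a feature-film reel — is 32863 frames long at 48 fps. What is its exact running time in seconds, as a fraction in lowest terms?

Running time = 32863 ÷ (48) = 32863 × 1/48 = 32863/48 s.

32863/48 seconds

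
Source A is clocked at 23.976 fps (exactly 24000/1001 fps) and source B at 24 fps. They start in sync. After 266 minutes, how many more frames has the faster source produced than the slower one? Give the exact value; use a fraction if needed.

54720/143 frames

266 min = 15960 s.
A emits 24000/1001 × 15960 = 54720000/143 frames; B emits 24 × 15960 = 383040.
Difference = 54720/143 frames (≈ 382.6573); B is ahead of A.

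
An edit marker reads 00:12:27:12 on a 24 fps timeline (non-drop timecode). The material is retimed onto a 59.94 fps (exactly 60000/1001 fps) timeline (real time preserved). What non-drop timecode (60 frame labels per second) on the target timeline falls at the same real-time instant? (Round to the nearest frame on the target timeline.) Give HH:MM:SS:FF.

Source frame index: (0×3600 + 12×60 + 27) × 24 + 12 = 17940.
Real time: 17940 / (24) = 1495/2 s.
Target frame: (1495/2) × (60000/1001) = 3450000/77 ≈ 44805.195 → 44805.
At 60 labels/s: frame 44805 → 00:12:26:45.

00:12:26:45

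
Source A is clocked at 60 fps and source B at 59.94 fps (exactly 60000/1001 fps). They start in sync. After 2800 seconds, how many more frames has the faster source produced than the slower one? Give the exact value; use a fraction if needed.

24000/143 frames

A emits 60 × 2800 = 168000 frames; B emits 60000/1001 × 2800 = 24000000/143.
Difference = 24000/143 frames (≈ 167.8322); B is behind A.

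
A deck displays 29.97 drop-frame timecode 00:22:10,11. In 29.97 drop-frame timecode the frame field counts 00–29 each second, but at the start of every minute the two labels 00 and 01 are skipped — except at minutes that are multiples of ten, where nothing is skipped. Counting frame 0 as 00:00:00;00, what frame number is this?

Complete 10-minute blocks: 2, each 17982 frames → 35964.
Remaining 2 whole minutes in the current block: 1800 + 1 × 1798 = 3598 frames.
Within the current minute: 10 × 30 + 11 − 2 = 309 (labels ;00/;01 skipped at this minute). Total = 35964 + 3598 + 309 = 39871.

39871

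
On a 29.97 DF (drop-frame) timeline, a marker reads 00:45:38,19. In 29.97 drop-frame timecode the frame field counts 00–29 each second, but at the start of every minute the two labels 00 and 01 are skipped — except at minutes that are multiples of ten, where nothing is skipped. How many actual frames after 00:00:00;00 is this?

As if non-drop at 30 labels/s: (0 × 3600 + 45 × 60 + 38) × 30 + 19 = 82159.
Minute boundaries passed: 45; those not divisible by 10: 45 − 4 = 41; dropped labels = 2 × 41 = 82.
Actual frame index = 82159 − 82 = 82077.

82077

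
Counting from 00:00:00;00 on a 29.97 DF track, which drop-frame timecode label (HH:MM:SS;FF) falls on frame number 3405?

Ten DF minutes hold 17982 frames, so frame 3405 lies in block 0 (frames 0–17981) with 3405 frames into that block.
The block's first minute is 1800 frames and the rest 1798 each; 3405 frames reaches minute 1, so 0 × 18 + 1 × 2 = 2 labels have been skipped so far.
Adding those back, label number 3405 + 2 = 3407 at 30 labels/s is 113 s + 17 f = 0 h 1 min 53 s frame 17, i.e. 00:01:53;17.

00:01:53;17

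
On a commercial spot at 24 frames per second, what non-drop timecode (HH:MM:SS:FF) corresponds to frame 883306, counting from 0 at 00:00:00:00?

883306 ÷ 24 = 36804 full seconds, remainder 10 frames.
36804 s = 10 h 13 min 24 s.
Timecode: 10:13:24:10.

10:13:24:10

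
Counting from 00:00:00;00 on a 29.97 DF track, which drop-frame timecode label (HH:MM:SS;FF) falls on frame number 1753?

Ten DF minutes hold 17982 frames, so frame 1753 lies in block 0 (frames 0–17981) with 1753 frames into that block.
The block's first minute is 1800 frames and the rest 1798 each; 1753 frames reaches minute 0, so 0 × 18 + 0 × 2 = 0 labels have been skipped so far.
Adding those back, label number 1753 + 0 = 1753 at 30 labels/s is 58 s + 13 f = 0 h 0 min 58 s frame 13, i.e. 00:00:58;13.

00:00:58;13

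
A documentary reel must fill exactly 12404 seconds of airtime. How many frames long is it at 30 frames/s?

Frames = 12404 × 30 = 372120.

372120 frames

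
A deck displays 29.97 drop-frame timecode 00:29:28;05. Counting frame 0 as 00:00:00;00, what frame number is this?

Complete 10-minute blocks: 2, each 17982 frames → 35964.
Remaining 9 whole minutes in the current block: 1800 + 8 × 1798 = 16184 frames.
Within the current minute: 28 × 30 + 5 − 2 = 843 (labels ;00/;01 skipped at this minute). Total = 35964 + 16184 + 843 = 52991.

52991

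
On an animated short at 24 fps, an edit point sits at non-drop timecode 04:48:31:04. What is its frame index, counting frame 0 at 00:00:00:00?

Total seconds to the label: (4 × 3600 + 48 × 60 + 31) = 17311.
Frame index = 17311 × 24 + 4 = 415468.

frame 415468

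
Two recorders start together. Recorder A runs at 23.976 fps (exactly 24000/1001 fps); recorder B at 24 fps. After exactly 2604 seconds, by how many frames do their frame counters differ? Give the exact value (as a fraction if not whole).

8928/143 frames

A emits 24000/1001 × 2604 = 8928000/143 frames; B emits 24 × 2604 = 62496.
Difference = 8928/143 frames (≈ 62.4336); B is ahead of A.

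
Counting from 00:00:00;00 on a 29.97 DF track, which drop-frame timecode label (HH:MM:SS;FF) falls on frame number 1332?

00:00:44;12

Ten DF minutes hold 17982 frames, so frame 1332 lies in block 0 (frames 0–17981) with 1332 frames into that block.
The block's first minute is 1800 frames and the rest 1798 each; 1332 frames reaches minute 0, so 0 × 18 + 0 × 2 = 0 labels have been skipped so far.
Adding those back, label number 1332 + 0 = 1332 at 30 labels/s is 44 s + 12 f = 0 h 0 min 44 s frame 12, i.e. 00:00:44;12.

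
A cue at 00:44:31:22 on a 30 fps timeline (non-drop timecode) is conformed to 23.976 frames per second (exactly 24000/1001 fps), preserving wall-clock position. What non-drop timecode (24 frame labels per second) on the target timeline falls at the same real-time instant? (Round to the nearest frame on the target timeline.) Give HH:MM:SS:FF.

00:44:29:02

Source frame index: (0×3600 + 44×60 + 31) × 30 + 22 = 80152.
Real time: 80152 / (30) = 40076/15 s.
Target frame: (40076/15) × (24000/1001) = 64121600/1001 ≈ 64057.542 → 64058.
At 24 labels/s: frame 64058 → 00:44:29:02.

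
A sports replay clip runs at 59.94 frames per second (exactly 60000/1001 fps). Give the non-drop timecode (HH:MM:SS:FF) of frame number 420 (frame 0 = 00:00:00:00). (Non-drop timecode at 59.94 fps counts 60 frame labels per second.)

00:00:07:00

420 ÷ 60 = 7 full seconds, remainder 0 frames.
7 s = 0 h 0 min 7 s.
Timecode: 00:00:07:00.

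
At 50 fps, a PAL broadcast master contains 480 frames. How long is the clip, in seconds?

9.6 seconds

Running time = 480 / (50) = 9.6 s.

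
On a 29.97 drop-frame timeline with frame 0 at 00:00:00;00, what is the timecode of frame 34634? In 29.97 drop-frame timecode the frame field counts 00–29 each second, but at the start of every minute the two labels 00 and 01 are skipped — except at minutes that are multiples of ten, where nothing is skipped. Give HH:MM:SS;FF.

Ten DF minutes hold 17982 frames, so frame 34634 lies in block 1 (frames 17982–35963) with 16652 frames into that block.
The block's first minute is 1800 frames and the rest 1798 each; 16652 frames reaches minute 9, so 1 × 18 + 9 × 2 = 36 labels have been skipped so far.
Adding those back, label number 34634 + 36 = 34670 at 30 labels/s is 1155 s + 20 f = 0 h 19 min 15 s frame 20, i.e. 00:19:15;20.

00:19:15;20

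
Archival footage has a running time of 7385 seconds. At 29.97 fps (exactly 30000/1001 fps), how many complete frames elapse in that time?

Frames = 7385 × 30000/1001 = 31650000/143 ≈ 221328.6713.
Complete frames: 221328.

221328 frames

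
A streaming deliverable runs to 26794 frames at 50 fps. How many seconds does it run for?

Running time = 26794 / (50) = 535.88 s.

535.88 seconds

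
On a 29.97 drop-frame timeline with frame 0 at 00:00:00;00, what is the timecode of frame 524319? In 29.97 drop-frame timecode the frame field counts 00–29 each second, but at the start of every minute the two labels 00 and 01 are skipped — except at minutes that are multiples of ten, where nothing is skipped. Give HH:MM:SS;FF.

Each 10-minute DF block holds 10 × 60 × 30 − 9 × 2 = 17982 frames. 524319 ÷ 17982 → 29 full blocks, remainder 2841.
Within the partial block the first minute is 1800 frames and each further minute 1798, so 1 further minute boundary passed. Total skipped labels = 18 × 29 + 2 × 1 = 524.
Non-drop label index = 524319 + 524 = 524843; at 30 labels/s that is 04:51:34:23, i.e. DF 04:51:34;23.

04:51:34;23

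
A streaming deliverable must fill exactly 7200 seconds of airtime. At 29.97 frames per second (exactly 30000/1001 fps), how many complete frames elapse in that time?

Frames = 7200 × 30000/1001 = 216000000/1001 ≈ 215784.2158.
Complete frames: 215784.

215784 frames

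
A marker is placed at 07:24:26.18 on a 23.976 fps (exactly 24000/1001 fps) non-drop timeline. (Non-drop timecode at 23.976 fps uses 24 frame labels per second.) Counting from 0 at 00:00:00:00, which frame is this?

Total seconds to the label: (7 × 3600 + 24 × 60 + 26) = 26666.
Frame index = 26666 × 24 + 18 = 640002.

640002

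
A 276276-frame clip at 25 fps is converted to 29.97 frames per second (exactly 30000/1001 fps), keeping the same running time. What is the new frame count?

Target frames = source frames × (target rate / source rate) = 276276 × (30000/1001)/(25) = 276276 × 1200/1001 = 331200.

331200 frames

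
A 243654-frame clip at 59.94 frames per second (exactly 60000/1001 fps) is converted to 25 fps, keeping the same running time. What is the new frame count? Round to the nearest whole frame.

Frames at target rate = 243654 × (25) / (60000/1001) = 40649609/400 ≈ 101624.023.
Nearest whole frame: 101624.

101624 frames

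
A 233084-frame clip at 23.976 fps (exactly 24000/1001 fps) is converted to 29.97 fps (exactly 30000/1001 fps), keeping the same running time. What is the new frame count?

Target frames = source frames × (target rate / source rate) = 233084 × (30000/1001)/(24000/1001) = 233084 × 5/4 = 291355.

291355 frames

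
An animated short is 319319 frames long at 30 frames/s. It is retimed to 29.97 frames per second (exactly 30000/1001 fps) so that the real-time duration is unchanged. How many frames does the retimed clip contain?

Target frames = source frames × (target rate / source rate) = 319319 × (30000/1001)/(30) = 319319 × 1000/1001 = 319000.

319000 frames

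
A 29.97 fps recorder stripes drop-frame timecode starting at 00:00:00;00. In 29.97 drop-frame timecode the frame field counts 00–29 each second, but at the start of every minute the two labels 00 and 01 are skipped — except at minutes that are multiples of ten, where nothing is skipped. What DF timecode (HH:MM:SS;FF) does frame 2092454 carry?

Ten DF minutes hold 17982 frames, so frame 2092454 lies in block 116 (frames 2085912–2103893) with 6542 frames into that block.
The block's first minute is 1800 frames and the rest 1798 each; 6542 frames reaches minute 3, so 116 × 18 + 3 × 2 = 2094 labels have been skipped so far.
Adding those back, label number 2092454 + 2094 = 2094548 at 30 labels/s is 69818 s + 8 f = 19 h 23 min 38 s frame 8, i.e. 19:23:38;08.

19:23:38;08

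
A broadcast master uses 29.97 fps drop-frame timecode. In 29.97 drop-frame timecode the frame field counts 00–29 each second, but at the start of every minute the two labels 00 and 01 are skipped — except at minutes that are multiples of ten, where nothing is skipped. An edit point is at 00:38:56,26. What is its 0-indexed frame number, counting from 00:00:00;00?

70036

Complete 10-minute blocks: 3, each 17982 frames → 53946.
Remaining 8 whole minutes in the current block: 1800 + 7 × 1798 = 14386 frames.
Within the current minute: 56 × 30 + 26 − 2 = 1704 (labels ;00/;01 skipped at this minute). Total = 53946 + 14386 + 1704 = 70036.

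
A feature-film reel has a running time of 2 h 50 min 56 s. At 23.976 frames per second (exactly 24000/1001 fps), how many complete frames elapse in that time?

2 h 50 min 56 s = 10256 s.
Frames = 10256 × 24000/1001 = 246144000/1001 ≈ 245898.1019.
Complete frames: 245898.

245898 frames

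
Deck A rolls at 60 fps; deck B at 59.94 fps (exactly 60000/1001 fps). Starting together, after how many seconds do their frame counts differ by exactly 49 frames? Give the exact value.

49049/60 seconds

The gap grows by |60000/1001 − 60| = 60/1001 frames per second.
Time for a 49-frame gap: 49 ÷ (60/1001) = 49049/60 s.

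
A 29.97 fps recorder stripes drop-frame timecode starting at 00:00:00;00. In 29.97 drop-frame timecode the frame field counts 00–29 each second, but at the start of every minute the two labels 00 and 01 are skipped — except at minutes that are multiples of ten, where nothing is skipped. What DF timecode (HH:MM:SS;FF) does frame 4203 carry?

Each 10-minute DF block holds 10 × 60 × 30 − 9 × 2 = 17982 frames. 4203 ÷ 17982 → 0 full blocks, remainder 4203.
Within the partial block the first minute is 1800 frames and each further minute 1798, so 2 further minute boundaries passed. Total skipped labels = 18 × 0 + 2 × 2 = 4.
Non-drop label index = 4203 + 4 = 4207; at 30 labels/s that is 00:02:20:07, i.e. DF 00:02:20;07.

00:02:20;07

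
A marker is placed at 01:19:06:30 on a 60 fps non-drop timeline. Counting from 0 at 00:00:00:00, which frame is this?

284790

Total seconds to the label: (1 × 3600 + 19 × 60 + 6) = 4746.
Frame index = 4746 × 60 + 30 = 284790.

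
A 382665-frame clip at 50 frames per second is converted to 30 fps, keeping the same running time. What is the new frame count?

Target frames = source frames × (target rate / source rate) = 382665 × (30)/(50) = 382665 × 3/5 = 229599.

229599 frames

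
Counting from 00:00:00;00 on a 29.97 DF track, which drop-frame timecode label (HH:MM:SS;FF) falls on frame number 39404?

Each 10-minute DF block holds 10 × 60 × 30 − 9 × 2 = 17982 frames. 39404 ÷ 17982 → 2 full blocks, remainder 3440.
Within the partial block the first minute is 1800 frames and each further minute 1798, so 1 further minute boundary passed. Total skipped labels = 18 × 2 + 2 × 1 = 38.
Non-drop label index = 39404 + 38 = 39442; at 30 labels/s that is 00:21:54:22, i.e. DF 00:21:54;22.

00:21:54;22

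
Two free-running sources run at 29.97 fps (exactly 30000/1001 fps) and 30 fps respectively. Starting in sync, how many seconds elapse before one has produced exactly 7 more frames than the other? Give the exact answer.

7007/30 seconds

The gap grows by |30 − 30000/1001| = 30/1001 frames per second.
Time for a 7-frame gap: 7 ÷ (30/1001) = 7007/30 s.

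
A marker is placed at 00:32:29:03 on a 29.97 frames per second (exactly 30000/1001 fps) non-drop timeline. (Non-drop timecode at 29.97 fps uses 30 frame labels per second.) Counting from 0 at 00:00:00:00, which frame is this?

Total seconds to the label: (0 × 3600 + 32 × 60 + 29) = 1949.
Frame index = 1949 × 30 + 3 = 58473.

58473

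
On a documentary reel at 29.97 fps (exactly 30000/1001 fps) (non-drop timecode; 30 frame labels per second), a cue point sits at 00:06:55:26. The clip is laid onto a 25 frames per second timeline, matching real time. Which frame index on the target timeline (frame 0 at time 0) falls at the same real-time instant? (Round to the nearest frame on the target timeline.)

Source frame index: (0×3600 + 6×60 + 55) × 30 + 26 = 12476.
Real time: 12476 / (30000/1001) = 3122119/7500 s.
Target frame: (3122119/7500) × (25) = 3122119/300 ≈ 10407.063 → 10407.

frame 10407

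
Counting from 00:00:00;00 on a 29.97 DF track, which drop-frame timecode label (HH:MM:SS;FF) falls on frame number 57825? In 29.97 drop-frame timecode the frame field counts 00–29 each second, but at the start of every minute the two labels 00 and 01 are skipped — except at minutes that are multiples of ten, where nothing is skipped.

Each 10-minute DF block holds 10 × 60 × 30 − 9 × 2 = 17982 frames. 57825 ÷ 17982 → 3 full blocks, remainder 3879.
Within the partial block the first minute is 1800 frames and each further minute 1798, so 2 further minute boundaries passed. Total skipped labels = 18 × 3 + 2 × 2 = 58.
Non-drop label index = 57825 + 58 = 57883; at 30 labels/s that is 00:32:09:13, i.e. DF 00:32:09;13.

00:32:09;13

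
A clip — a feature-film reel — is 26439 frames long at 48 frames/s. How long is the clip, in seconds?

550.8125 seconds

Running time = 26439 / (48) = 550.8125 s.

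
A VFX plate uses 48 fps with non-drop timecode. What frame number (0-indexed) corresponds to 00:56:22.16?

162352

Total seconds to the label: (0 × 3600 + 56 × 60 + 22) = 3382.
Frame index = 3382 × 48 + 16 = 162352.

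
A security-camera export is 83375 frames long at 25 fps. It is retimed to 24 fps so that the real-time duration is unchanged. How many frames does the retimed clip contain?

80040 frames

Target frames = source frames × (target rate / source rate) = 83375 × (24)/(25) = 83375 × 24/25 = 80040.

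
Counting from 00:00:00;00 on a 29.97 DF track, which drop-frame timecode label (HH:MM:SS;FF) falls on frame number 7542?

00:04:11;20

Ten DF minutes hold 17982 frames, so frame 7542 lies in block 0 (frames 0–17981) with 7542 frames into that block.
The block's first minute is 1800 frames and the rest 1798 each; 7542 frames reaches minute 4, so 0 × 18 + 4 × 2 = 8 labels have been skipped so far.
Adding those back, label number 7542 + 8 = 7550 at 30 labels/s is 251 s + 20 f = 0 h 4 min 11 s frame 20, i.e. 00:04:11;20.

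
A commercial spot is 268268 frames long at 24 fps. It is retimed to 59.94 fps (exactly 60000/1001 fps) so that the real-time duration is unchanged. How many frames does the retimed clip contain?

Target frames = source frames × (target rate / source rate) = 268268 × (60000/1001)/(24) = 268268 × 2500/1001 = 670000.

670000 frames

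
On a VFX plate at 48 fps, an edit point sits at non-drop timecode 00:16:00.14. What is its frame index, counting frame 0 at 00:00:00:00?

46094

Total seconds to the label: (0 × 3600 + 16 × 60 + 0) = 960.
Frame index = 960 × 48 + 14 = 46094.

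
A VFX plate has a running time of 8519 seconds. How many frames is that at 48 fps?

Frames = 8519 × 48 = 408912.

408912 frames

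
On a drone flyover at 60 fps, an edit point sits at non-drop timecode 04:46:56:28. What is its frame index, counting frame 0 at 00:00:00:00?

Total seconds to the label: (4 × 3600 + 46 × 60 + 56) = 17216.
Frame index = 17216 × 60 + 28 = 1032988.

frame 1032988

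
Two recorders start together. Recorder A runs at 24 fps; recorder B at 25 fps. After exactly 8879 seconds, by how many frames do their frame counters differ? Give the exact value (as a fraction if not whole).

8879 frames

A emits 24 × 8879 = 213096 frames; B emits 25 × 8879 = 221975.
Difference = 8879 frames; B is ahead of A.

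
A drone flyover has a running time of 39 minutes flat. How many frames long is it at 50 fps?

39 min = 2340 s.
Frames = 2340 × 50 = 117000.

117000 frames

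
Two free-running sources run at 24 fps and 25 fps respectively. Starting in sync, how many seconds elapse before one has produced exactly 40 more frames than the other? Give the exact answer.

The gap grows by |25 − 24| = 1 frame per second.
Time for a 40-frame gap: 40 ÷ (1) = 40 s.

40 seconds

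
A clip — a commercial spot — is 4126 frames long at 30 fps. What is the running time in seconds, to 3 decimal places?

Running time = 4126 × 1/30 = 2063/15 s ≈ 137.533 s.

137.533 seconds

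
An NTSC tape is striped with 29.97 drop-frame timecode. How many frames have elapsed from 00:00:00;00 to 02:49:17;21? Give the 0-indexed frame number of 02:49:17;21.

Complete 10-minute blocks: 16, each 17982 frames → 287712.
Remaining 9 whole minutes in the current block: 1800 + 8 × 1798 = 16184 frames.
Within the current minute: 17 × 30 + 21 − 2 = 529 (labels ;00/;01 skipped at this minute). Total = 287712 + 16184 + 529 = 304425.

304425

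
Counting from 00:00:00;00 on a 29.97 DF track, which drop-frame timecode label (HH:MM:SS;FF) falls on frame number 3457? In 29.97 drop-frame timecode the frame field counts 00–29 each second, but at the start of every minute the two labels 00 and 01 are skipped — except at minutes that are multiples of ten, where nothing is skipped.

Each 10-minute DF block holds 10 × 60 × 30 − 9 × 2 = 17982 frames. 3457 ÷ 17982 → 0 full blocks, remainder 3457.
Within the partial block the first minute is 1800 frames and each further minute 1798, so 1 further minute boundary passed. Total skipped labels = 18 × 0 + 2 × 1 = 2.
Non-drop label index = 3457 + 2 = 3459; at 30 labels/s that is 00:01:55:09, i.e. DF 00:01:55;09.

00:01:55;09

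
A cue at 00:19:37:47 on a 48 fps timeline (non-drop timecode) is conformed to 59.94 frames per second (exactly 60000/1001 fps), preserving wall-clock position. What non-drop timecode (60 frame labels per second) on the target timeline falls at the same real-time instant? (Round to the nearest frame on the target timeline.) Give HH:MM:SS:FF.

00:19:36:48

Source frame index: (0×3600 + 19×60 + 37) × 48 + 47 = 56543.
Real time: 56543 / (48) = 56543/48 s.
Target frame: (56543/48) × (60000/1001) = 70678750/1001 ≈ 70608.142 → 70608.
At 60 labels/s: frame 70608 → 00:19:36:48.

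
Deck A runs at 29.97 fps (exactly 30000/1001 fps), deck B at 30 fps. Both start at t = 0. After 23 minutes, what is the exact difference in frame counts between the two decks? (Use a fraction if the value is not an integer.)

41400/1001 frames

23 min = 1380 s.
A emits 30000/1001 × 1380 = 41400000/1001 frames; B emits 30 × 1380 = 41400.
Difference = 41400/1001 frames (≈ 41.3586); B is ahead of A.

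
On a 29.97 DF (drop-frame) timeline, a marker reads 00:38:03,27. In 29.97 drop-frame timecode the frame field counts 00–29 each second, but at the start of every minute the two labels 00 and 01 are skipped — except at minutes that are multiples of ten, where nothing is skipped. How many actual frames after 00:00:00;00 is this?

68447

Complete 10-minute blocks: 3, each 17982 frames → 53946.
Remaining 8 whole minutes in the current block: 1800 + 7 × 1798 = 14386 frames.
Within the current minute: 3 × 30 + 27 − 2 = 115 (labels ;00/;01 skipped at this minute). Total = 53946 + 14386 + 115 = 68447.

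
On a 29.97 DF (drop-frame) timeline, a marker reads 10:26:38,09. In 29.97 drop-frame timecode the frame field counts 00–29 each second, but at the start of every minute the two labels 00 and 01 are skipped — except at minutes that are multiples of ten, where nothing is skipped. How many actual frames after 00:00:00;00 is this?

As if non-drop at 30 labels/s: (10 × 3600 + 26 × 60 + 38) × 30 + 9 = 1127949.
Minute boundaries passed: 626; those not divisible by 10: 626 − 62 = 564; dropped labels = 2 × 564 = 1128.
Actual frame index = 1127949 − 1128 = 1126821.

1126821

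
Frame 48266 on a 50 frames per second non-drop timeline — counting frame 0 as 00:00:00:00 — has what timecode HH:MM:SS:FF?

48266 ÷ 50 = 965 full seconds, remainder 16 frames.
965 s = 0 h 16 min 5 s.
Timecode: 00:16:05:16.

00:16:05:16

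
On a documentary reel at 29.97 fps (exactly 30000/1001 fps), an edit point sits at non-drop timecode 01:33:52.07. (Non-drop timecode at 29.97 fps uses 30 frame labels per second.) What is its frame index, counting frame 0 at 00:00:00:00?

Total seconds to the label: (1 × 3600 + 33 × 60 + 52) = 5632.
Frame index = 5632 × 30 + 7 = 168967.

frame 168967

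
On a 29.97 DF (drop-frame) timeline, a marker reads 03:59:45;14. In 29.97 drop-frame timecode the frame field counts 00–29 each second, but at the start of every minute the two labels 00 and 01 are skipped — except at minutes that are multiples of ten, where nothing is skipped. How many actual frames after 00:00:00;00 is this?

Complete 10-minute blocks: 23, each 17982 frames → 413586.
Remaining 9 whole minutes in the current block: 1800 + 8 × 1798 = 16184 frames.
Within the current minute: 45 × 30 + 14 − 2 = 1362 (labels ;00/;01 skipped at this minute). Total = 413586 + 16184 + 1362 = 431132.

431132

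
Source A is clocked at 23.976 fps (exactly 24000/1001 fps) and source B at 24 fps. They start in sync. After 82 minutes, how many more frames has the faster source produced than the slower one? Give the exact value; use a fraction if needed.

82 min = 4920 s.
A emits 24000/1001 × 4920 = 118080000/1001 frames; B emits 24 × 4920 = 118080.
Difference = 118080/1001 frames (≈ 117.9620); B is ahead of A.

118080/1001 frames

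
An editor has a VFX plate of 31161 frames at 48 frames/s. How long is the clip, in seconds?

649.1875 seconds

Running time = 31161 / (48) = 649.1875 s.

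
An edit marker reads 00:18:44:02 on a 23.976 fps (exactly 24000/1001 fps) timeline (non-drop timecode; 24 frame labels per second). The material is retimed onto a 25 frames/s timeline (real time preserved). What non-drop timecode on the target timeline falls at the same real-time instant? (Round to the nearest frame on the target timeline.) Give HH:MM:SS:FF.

00:18:45:05

Source frame index: (0×3600 + 18×60 + 44) × 24 + 2 = 26978.
Real time: 26978 / (24000/1001) = 13502489/12000 s.
Target frame: (13502489/12000) × (25) = 13502489/480 ≈ 28130.185 → 28130.
At 25 labels/s: frame 28130 → 00:18:45:05.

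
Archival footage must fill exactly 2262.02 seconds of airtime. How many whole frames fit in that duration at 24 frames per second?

Frames = 2262.02 × 24 = 1357212/25 ≈ 54288.4800.
Complete frames: 54288.

54288 frames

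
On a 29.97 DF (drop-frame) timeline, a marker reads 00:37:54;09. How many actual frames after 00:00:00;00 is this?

68161

As if non-drop at 30 labels/s: (0 × 3600 + 37 × 60 + 54) × 30 + 9 = 68229.
Minute boundaries passed: 37; those not divisible by 10: 37 − 3 = 34; dropped labels = 2 × 34 = 68.
Actual frame index = 68229 − 68 = 68161.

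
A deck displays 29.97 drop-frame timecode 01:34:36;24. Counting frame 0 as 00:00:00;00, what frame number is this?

Complete 10-minute blocks: 9, each 17982 frames → 161838.
Remaining 4 whole minutes in the current block: 1800 + 3 × 1798 = 7194 frames.
Within the current minute: 36 × 30 + 24 − 2 = 1102 (labels ;00/;01 skipped at this minute). Total = 161838 + 7194 + 1102 = 170134.

170134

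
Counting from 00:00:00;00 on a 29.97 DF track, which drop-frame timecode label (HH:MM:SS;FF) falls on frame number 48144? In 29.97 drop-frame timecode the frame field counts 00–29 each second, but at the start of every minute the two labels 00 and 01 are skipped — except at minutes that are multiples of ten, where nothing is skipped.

Each 10-minute DF block holds 10 × 60 × 30 − 9 × 2 = 17982 frames. 48144 ÷ 17982 → 2 full blocks, remainder 12180.
Within the partial block the first minute is 1800 frames and each further minute 1798, so 6 further minute boundaries passed. Total skipped labels = 18 × 2 + 2 × 6 = 48.
Non-drop label index = 48144 + 48 = 48192; at 30 labels/s that is 00:26:46:12, i.e. DF 00:26:46;12.

00:26:46;12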